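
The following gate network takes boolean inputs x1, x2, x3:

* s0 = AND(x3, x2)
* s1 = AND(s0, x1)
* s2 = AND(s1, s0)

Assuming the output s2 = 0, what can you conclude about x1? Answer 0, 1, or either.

either

Both values of x1 occur among assignments with s2 = 0:
  x1=0: x1=0, x2=0, x3=0
  x1=1: x1=1, x2=0, x3=0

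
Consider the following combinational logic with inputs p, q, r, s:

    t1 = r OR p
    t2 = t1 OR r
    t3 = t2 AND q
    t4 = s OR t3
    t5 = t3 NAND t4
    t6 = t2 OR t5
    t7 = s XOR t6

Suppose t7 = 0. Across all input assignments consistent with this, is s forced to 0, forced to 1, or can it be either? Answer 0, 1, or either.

t7 = s XOR t6 must be 0, so s and t6 are equal.
Every assignment with t7 = 0 has s = 1; there are 8 such assignment(s).

1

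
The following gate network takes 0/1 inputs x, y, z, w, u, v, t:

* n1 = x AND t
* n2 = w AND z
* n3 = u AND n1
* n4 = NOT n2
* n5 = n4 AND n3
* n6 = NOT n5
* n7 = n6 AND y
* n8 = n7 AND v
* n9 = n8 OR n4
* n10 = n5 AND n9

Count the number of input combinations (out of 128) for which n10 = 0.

116

n10 = n5 AND n9 must be 0, so at least one of n5, n9 is 0.
Enumerating the 128 input combinations, 116 give n10 = 0 and 12 give n10 = 1.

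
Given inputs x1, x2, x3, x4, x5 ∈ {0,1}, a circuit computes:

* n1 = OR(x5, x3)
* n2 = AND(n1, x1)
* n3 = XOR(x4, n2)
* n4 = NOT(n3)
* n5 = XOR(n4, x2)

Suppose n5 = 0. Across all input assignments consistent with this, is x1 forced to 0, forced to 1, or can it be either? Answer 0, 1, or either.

Both values of x1 occur among assignments with n5 = 0:
  x1=0: x1=0, x2=0, x3=0, x4=1, x5=0
  x1=1: x1=1, x2=0, x3=0, x4=0, x5=1

either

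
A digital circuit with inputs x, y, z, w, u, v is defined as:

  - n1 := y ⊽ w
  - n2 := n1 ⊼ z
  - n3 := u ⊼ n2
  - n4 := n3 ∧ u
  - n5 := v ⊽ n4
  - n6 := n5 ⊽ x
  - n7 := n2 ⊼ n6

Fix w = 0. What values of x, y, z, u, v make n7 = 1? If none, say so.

Check with w = 0 and x=1, y=1, z=0, u=1, v=0:
n1 = y ⊽ w = 1 ⊽ 0 = 0
n2 = n1 ⊼ z = 0 ⊼ 0 = 1
n3 = u ⊼ n2 = 1 ⊼ 1 = 0
n4 = n3 ∧ u = 0 ∧ 1 = 0
n5 = v ⊽ n4 = 0 ⊽ 0 = 1
n6 = n5 ⊽ x = 1 ⊽ 1 = 0
n7 = n2 ⊼ n6 = 1 ⊼ 0 = 1
So n7 = 1.

x=1, y=1, z=0, u=1, v=0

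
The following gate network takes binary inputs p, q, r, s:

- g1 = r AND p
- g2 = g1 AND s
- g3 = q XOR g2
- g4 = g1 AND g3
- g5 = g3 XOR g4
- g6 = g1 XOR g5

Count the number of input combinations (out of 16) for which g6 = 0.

6

g6 = g1 XOR g5 must be 0, so g1 and g5 are equal.
Satisfying assignments:
  p=0, q=0, r=0, s=0
  p=0, q=0, r=0, s=1
  p=0, q=0, r=1, s=0
  p=0, q=0, r=1, s=1
  p=1, q=0, r=0, s=0
  p=1, q=0, r=0, s=1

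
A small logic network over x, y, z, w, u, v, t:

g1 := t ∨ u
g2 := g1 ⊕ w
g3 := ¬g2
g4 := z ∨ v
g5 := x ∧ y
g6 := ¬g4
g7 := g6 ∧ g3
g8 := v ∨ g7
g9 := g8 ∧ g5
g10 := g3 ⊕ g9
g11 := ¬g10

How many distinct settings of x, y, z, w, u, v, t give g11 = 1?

68

g11 = ¬g10 must be 1, so g10 = 0.
g10 = g3 ⊕ g9 must be 0, so g3 and g9 are equal.
Enumerating the 128 input combinations, 68 give g11 = 1 and 60 give g11 = 0.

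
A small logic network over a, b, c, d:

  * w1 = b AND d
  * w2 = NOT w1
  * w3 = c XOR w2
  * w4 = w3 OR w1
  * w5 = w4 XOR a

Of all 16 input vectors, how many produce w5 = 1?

w5 = w4 XOR a must be 1, so w4 and a differ.
Enumerating the 16 input combinations, 8 give w5 = 1 and 8 give w5 = 0.

8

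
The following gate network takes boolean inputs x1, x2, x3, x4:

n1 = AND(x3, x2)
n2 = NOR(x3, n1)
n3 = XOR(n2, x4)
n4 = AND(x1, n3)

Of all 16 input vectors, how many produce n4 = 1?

n4 = AND(x1, n3) must be 1, so both x1 = 1 and n3 = 1.
Enumerating the 16 input combinations, 4 give n4 = 1 and 12 give n4 = 0.

4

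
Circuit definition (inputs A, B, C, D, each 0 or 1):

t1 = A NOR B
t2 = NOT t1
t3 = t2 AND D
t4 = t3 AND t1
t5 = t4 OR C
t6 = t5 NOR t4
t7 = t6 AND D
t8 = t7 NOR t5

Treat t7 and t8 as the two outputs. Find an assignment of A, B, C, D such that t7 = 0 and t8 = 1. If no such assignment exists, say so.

A=0 B=0 C=0 D=0

Check with A=0 B=0 C=0 D=0:
t1 = A NOR B = 0 NOR 0 = 1
t2 = NOT t1 = NOT 1 = 0
t3 = t2 AND D = 0 AND 0 = 0
t4 = t3 AND t1 = 0 AND 1 = 0
t5 = t4 OR C = 0 OR 0 = 0
t6 = t5 NOR t4 = 0 NOR 0 = 1
t7 = t6 AND D = 1 AND 0 = 0
t8 = t7 NOR t5 = 0 NOR 0 = 1
So t7 = 0 and t8 = 1.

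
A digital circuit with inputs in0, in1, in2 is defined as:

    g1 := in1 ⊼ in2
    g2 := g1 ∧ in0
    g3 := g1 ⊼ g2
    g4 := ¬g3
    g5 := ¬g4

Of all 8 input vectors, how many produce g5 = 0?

3

g5 = ¬g4 must be 0, so g4 = 1.
g4 = ¬g3 must be 1, so g3 = 0.
Enumerating the 8 input combinations, 3 give g5 = 0 and 5 give g5 = 1.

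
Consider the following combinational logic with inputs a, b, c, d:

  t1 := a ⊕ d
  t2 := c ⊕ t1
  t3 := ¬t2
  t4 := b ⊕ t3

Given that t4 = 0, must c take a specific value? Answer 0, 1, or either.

Both values of c occur among assignments with t4 = 0:
  c=0: a=0, b=0, c=0, d=1
  c=1: a=0, b=0, c=1, d=0

either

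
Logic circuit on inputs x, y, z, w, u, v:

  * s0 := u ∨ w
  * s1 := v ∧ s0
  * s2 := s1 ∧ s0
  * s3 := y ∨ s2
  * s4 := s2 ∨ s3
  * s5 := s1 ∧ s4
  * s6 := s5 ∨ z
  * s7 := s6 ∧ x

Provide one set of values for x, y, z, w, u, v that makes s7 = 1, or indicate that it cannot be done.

x=1 y=1 z=0 w=1 u=0 v=1

Check with x=1 y=1 z=0 w=1 u=0 v=1:
s0 = u ∨ w = 0 ∨ 1 = 1
s1 = v ∧ s0 = 1 ∧ 1 = 1
s2 = s1 ∧ s0 = 1 ∧ 1 = 1
s3 = y ∨ s2 = 1 ∨ 1 = 1
s4 = s2 ∨ s3 = 1 ∨ 1 = 1
s5 = s1 ∧ s4 = 1 ∧ 1 = 1
s6 = s5 ∨ z = 1 ∨ 0 = 1
s7 = s6 ∧ x = 1 ∧ 1 = 1
So s7 = 1 as required.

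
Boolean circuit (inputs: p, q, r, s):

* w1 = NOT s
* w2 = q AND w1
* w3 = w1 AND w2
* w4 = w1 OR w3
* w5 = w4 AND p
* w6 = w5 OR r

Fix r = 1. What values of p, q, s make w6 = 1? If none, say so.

w6 = w5 OR r must be 1, so at least one of w5, r is 1.
Check with r = 1 and p=1, q=0, s=1:
w1 = NOT s = NOT 1 = 0
w2 = q AND w1 = 0 AND 0 = 0
w3 = w1 AND w2 = 0 AND 0 = 0
w4 = w1 OR w3 = 0 OR 0 = 0
w5 = w4 AND p = 0 AND 1 = 0
w6 = w5 OR r = 0 OR 1 = 1
So w6 = 1.

p=1, q=0, s=1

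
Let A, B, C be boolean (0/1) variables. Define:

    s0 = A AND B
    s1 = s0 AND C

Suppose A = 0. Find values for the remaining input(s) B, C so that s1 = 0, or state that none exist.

s1 = s0 AND C must be 0, so at least one of s0, C is 0.
Check with A = 0 and B=1, C=1:
s0 = A AND B = 0 AND 1 = 0
s1 = s0 AND C = 0 AND 1 = 0
So s1 = 0.

B=1 C=1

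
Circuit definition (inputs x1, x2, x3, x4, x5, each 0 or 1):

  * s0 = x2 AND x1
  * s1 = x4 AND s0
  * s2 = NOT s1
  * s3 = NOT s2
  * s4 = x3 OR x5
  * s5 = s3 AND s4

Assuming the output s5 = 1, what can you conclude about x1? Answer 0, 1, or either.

s5 = s3 AND s4 must be 1, so both s3 = 1 and s4 = 1.
s3 = NOT s2 must be 1, so s2 = 0.
s4 = x3 OR x5 must be 1, so at least one of x3, x5 is 1.
Every assignment with s5 = 1 has x1 = 1; there are 3 such assignment(s).
  x1=1, x2=1, x3=0, x4=1, x5=1
  x1=1, x2=1, x3=1, x4=1, x5=0
  x1=1, x2=1, x3=1, x4=1, x5=1

1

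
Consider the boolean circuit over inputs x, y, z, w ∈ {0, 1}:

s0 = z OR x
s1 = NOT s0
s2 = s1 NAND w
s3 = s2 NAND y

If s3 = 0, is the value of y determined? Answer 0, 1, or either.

1

s3 = s2 NAND y must be 0, so both s2 = 1 and y = 1.
s2 = s1 NAND w must be 1, so at least one of s1, w is 0.
Every assignment with s3 = 0 has y = 1; there are 7 such assignment(s).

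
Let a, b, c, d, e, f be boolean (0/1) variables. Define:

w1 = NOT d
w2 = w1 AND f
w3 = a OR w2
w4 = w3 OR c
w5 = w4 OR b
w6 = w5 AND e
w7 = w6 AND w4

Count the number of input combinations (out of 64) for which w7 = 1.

w7 = w6 AND w4 must be 1, so both w6 = 1 and w4 = 1.
w6 = w5 AND e must be 1, so both w5 = 1 and e = 1.
w4 = w3 OR c must be 1, so at least one of w3, c is 1.
Enumerating the 64 input combinations, 26 give w7 = 1 and 38 give w7 = 0.

26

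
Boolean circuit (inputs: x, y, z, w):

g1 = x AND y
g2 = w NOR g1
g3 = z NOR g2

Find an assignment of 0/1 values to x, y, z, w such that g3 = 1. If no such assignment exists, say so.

Check with x=0, y=1, z=0, w=1:
g1 = x AND y = 0 AND 1 = 0
g2 = w NOR g1 = 1 NOR 0 = 0
g3 = z NOR g2 = 0 NOR 0 = 1
So g3 = 1 as required.

x=0, y=1, z=0, w=1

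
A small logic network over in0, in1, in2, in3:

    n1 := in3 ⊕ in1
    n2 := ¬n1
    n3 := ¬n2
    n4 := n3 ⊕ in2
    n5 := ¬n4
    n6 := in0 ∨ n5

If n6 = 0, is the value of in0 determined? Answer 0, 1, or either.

0

n6 = in0 ∨ n5 must be 0, so both in0 = 0 and n5 = 0.
Every assignment with n6 = 0 has in0 = 0; there are 4 such assignment(s).
  in0=0, in1=0, in2=0, in3=1
  in0=0, in1=0, in2=1, in3=0
  in0=0, in1=1, in2=0, in3=0
  in0=0, in1=1, in2=1, in3=1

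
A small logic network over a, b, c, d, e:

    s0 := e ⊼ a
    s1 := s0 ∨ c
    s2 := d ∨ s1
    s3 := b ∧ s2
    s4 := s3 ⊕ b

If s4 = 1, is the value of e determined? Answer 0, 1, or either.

1

s4 = s3 ⊕ b must be 1, so s3 and b differ.
Every assignment with s4 = 1 has e = 1; there are 1 such assignment(s).
  a=1, b=1, c=0, d=0, e=1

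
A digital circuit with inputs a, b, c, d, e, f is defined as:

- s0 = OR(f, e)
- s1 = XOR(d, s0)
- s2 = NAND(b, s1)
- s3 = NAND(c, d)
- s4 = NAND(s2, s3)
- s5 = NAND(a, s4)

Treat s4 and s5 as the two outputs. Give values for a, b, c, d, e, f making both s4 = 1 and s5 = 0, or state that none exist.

a=1, b=0, c=1, d=1, e=1, f=1

Check with a=1, b=0, c=1, d=1, e=1, f=1:
s0 = OR(f, e) = OR(1, 1) = 1
s1 = XOR(d, s0) = XOR(1, 1) = 0
s2 = NAND(b, s1) = NAND(0, 0) = 1
s3 = NAND(c, d) = NAND(1, 1) = 0
s4 = NAND(s2, s3) = NAND(1, 0) = 1
s5 = NAND(a, s4) = NAND(1, 1) = 0
So s4 = 1 and s5 = 0.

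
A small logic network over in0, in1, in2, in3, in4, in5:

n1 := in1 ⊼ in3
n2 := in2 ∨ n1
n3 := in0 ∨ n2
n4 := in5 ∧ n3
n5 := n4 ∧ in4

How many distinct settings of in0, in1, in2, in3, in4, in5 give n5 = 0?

49

n5 = n4 ∧ in4 must be 0, so at least one of n4, in4 is 0.
Enumerating the 64 input combinations, 49 give n5 = 0 and 15 give n5 = 1.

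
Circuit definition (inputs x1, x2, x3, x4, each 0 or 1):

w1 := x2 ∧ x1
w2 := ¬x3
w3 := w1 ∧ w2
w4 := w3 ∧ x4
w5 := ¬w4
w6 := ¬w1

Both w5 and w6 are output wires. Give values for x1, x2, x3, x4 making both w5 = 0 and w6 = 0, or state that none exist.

Check with x1=1, x2=1, x3=0, x4=1:
w1 = x2 ∧ x1 = 1 ∧ 1 = 1
w2 = ¬x3 = ¬0 = 1
w3 = w1 ∧ w2 = 1 ∧ 1 = 1
w4 = w3 ∧ x4 = 1 ∧ 1 = 1
w5 = ¬w4 = ¬1 = 0
w6 = ¬w1 = ¬1 = 0
So w5 = 0 and w6 = 0.

x1=1, x2=1, x3=0, x4=1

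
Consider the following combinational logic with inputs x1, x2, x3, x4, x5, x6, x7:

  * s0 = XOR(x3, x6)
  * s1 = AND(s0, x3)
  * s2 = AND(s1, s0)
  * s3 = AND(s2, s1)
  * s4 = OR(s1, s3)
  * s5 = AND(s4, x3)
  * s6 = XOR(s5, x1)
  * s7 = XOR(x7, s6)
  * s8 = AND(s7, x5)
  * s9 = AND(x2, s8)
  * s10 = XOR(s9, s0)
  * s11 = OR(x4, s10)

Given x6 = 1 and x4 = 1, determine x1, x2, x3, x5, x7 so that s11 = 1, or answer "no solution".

s11 = OR(x4, s10) must be 1, so at least one of x4, s10 is 1.
Check with x6 = 1 and x4 = 1 and x1=1, x2=1, x3=1, x5=1, x7=0:
s0 = XOR(x3, x6) = XOR(1, 1) = 0
s1 = AND(s0, x3) = AND(0, 1) = 0
s2 = AND(s1, s0) = AND(0, 0) = 0
s3 = AND(s2, s1) = AND(0, 0) = 0
s4 = OR(s1, s3) = OR(0, 0) = 0
s5 = AND(s4, x3) = AND(0, 1) = 0
s6 = XOR(s5, x1) = XOR(0, 1) = 1
s7 = XOR(x7, s6) = XOR(0, 1) = 1
s8 = AND(s7, x5) = AND(1, 1) = 1
s9 = AND(x2, s8) = AND(1, 1) = 1
s10 = XOR(s9, s0) = XOR(1, 0) = 1
s11 = OR(x4, s10) = OR(1, 1) = 1
So s11 = 1.

x1=1, x2=1, x3=1, x5=1, x7=0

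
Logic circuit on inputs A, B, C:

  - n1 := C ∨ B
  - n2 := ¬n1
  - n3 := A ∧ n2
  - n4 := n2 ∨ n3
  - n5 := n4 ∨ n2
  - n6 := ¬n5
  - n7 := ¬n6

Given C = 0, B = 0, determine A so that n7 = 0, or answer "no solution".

With C = 0, B = 0 fixed, none of the 2 settings of A give n7 = 0.
For example, with A=1:
n1 = C ∨ B = 0 ∨ 0 = 0
n2 = ¬n1 = ¬0 = 1
n3 = A ∧ n2 = 1 ∧ 1 = 1
n4 = n2 ∨ n3 = 1 ∨ 1 = 1
n5 = n4 ∨ n2 = 1 ∨ 1 = 1
n6 = ¬n5 = ¬1 = 0
n7 = ¬n6 = ¬0 = 1
giving n7 = 1 ≠ 0.

no solution exists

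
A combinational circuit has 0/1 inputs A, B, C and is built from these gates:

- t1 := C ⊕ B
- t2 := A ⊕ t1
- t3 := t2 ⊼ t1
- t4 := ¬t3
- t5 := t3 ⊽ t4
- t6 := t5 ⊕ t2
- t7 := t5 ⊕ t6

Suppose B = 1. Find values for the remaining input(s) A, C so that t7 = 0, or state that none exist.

Check with B = 1 and A=1, C=0:
t1 = C ⊕ B = 0 ⊕ 1 = 1
t2 = A ⊕ t1 = 1 ⊕ 1 = 0
t3 = t2 ⊼ t1 = 0 ⊼ 1 = 1
t4 = ¬t3 = ¬1 = 0
t5 = t3 ⊽ t4 = 1 ⊽ 0 = 0
t6 = t5 ⊕ t2 = 0 ⊕ 0 = 0
t7 = t5 ⊕ t6 = 0 ⊕ 0 = 0
So t7 = 0.

A=1, C=0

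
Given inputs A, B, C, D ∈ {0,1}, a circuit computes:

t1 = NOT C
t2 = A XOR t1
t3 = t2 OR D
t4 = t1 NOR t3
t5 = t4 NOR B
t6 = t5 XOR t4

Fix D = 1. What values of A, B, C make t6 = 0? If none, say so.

A=1 B=1 C=0

t6 = t5 XOR t4 must be 0, so t5 and t4 are equal.
Check with D = 1 and A=1, B=1, C=0:
t1 = NOT C = NOT 0 = 1
t2 = A XOR t1 = 1 XOR 1 = 0
t3 = t2 OR D = 0 OR 1 = 1
t4 = t1 NOR t3 = 1 NOR 1 = 0
t5 = t4 NOR B = 0 NOR 1 = 0
t6 = t5 XOR t4 = 0 XOR 0 = 0
So t6 = 0.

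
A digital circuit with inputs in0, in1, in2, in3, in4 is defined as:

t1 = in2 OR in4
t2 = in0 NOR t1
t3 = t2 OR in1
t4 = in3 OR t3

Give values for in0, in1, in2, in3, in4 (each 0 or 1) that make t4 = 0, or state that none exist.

in0=0, in1=0, in2=1, in3=0, in4=1

t4 = in3 OR t3 must be 0, so both in3 = 0 and t3 = 0.
Check with in0=0, in1=0, in2=1, in3=0, in4=1:
t1 = in2 OR in4 = 1 OR 1 = 1
t2 = in0 NOR t1 = 0 NOR 1 = 0
t3 = t2 OR in1 = 0 OR 0 = 0
t4 = in3 OR t3 = 0 OR 0 = 0
So t4 = 0 as required.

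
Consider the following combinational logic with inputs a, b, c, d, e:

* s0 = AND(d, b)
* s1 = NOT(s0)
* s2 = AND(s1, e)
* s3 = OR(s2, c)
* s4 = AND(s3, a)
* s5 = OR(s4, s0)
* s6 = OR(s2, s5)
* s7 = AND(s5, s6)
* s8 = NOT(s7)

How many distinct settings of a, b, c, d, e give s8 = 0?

17

s8 = NOT(s7) must be 0, so s7 = 1.
Enumerating the 32 input combinations, 17 give s8 = 0 and 15 give s8 = 1.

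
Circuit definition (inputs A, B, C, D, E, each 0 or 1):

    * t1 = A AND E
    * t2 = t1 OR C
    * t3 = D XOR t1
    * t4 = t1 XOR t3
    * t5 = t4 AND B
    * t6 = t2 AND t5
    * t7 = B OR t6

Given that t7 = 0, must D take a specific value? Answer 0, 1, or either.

Both values of D occur among assignments with t7 = 0:
  D=0: A=0, B=0, C=0, D=0, E=0
  D=1: A=0, B=0, C=0, D=1, E=0

either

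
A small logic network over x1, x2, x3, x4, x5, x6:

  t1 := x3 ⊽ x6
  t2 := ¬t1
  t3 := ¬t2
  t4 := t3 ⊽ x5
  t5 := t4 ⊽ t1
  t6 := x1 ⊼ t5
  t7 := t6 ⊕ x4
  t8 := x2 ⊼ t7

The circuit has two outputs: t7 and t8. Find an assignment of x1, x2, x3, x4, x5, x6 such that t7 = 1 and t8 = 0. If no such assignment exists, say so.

Check with x1=0, x2=1, x3=1, x4=0, x5=0, x6=0:
t1 = x3 ⊽ x6 = 1 ⊽ 0 = 0
t2 = ¬t1 = ¬0 = 1
t3 = ¬t2 = ¬1 = 0
t4 = t3 ⊽ x5 = 0 ⊽ 0 = 1
t5 = t4 ⊽ t1 = 1 ⊽ 0 = 0
t6 = x1 ⊼ t5 = 0 ⊼ 0 = 1
t7 = t6 ⊕ x4 = 1 ⊕ 0 = 1
t8 = x2 ⊼ t7 = 1 ⊼ 1 = 0
So t7 = 1 and t8 = 0.

x1=0, x2=1, x3=1, x4=0, x5=0, x6=0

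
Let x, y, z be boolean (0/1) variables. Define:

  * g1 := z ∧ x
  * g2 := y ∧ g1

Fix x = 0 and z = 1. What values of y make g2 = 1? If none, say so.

With x = 0 and z = 1 fixed, none of the 2 settings of y give g2 = 1.
For example, with y=0:
g1 = z ∧ x = 1 ∧ 0 = 0
g2 = y ∧ g1 = 0 ∧ 0 = 0
giving g2 = 0 ≠ 1.

no solution exists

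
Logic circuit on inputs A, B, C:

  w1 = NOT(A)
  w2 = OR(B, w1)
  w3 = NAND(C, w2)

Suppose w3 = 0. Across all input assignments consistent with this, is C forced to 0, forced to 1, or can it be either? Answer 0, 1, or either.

w3 = NAND(C, w2) must be 0, so both C = 1 and w2 = 1.
w2 = OR(B, w1) must be 1, so at least one of B, w1 is 1.
Every assignment with w3 = 0 has C = 1; there are 3 such assignment(s).
  A=0, B=0, C=1
  A=0, B=1, C=1
  A=1, B=1, C=1

1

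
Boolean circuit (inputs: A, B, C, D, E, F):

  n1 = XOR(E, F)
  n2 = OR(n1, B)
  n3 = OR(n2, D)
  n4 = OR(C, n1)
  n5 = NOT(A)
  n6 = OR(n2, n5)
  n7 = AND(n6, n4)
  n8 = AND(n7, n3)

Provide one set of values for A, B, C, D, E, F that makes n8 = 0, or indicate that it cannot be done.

n8 = AND(n7, n3) must be 0, so at least one of n7, n3 is 0.
Check with A=1, B=1, C=0, D=0, E=1, F=1:
n1 = XOR(E, F) = XOR(1, 1) = 0
n2 = OR(n1, B) = OR(0, 1) = 1
n3 = OR(n2, D) = OR(1, 0) = 1
n4 = OR(C, n1) = OR(0, 0) = 0
n5 = NOT(A) = NOT 1 = 0
n6 = OR(n2, n5) = OR(1, 0) = 1
n7 = AND(n6, n4) = AND(1, 0) = 0
n8 = AND(n7, n3) = AND(0, 1) = 0
So n8 = 0 as required.

A=1, B=1, C=0, D=0, E=1, F=1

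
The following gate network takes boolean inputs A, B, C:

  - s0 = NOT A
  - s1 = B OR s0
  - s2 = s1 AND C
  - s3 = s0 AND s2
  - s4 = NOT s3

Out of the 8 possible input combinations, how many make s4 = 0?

2

s4 = NOT s3 must be 0, so s3 = 1.
Satisfying assignments:
  A=0, B=0, C=1
  A=0, B=1, C=1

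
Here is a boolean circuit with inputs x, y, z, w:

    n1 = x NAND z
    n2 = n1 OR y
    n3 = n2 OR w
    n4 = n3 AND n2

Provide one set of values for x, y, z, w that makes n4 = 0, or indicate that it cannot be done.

n4 = n3 AND n2 must be 0, so at least one of n3, n2 is 0.
Check with x=1, y=0, z=1, w=0:
n1 = x NAND z = 1 NAND 1 = 0
n2 = n1 OR y = 0 OR 0 = 0
n3 = n2 OR w = 0 OR 0 = 0
n4 = n3 AND n2 = 0 AND 0 = 0
So n4 = 0 as required.

x=1, y=0, z=1, w=0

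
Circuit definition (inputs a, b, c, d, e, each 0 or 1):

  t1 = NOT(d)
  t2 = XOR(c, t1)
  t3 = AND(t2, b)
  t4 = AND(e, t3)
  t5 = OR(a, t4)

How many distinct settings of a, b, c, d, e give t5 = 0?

14

t5 = OR(a, t4) must be 0, so both a = 0 and t4 = 0.
t4 = AND(e, t3) must be 0, so at least one of e, t3 is 0.
Enumerating the 32 input combinations, 14 give t5 = 0 and 18 give t5 = 1.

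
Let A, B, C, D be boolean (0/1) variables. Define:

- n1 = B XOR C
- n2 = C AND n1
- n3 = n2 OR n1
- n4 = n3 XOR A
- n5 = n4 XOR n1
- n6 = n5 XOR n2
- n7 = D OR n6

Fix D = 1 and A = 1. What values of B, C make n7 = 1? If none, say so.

B=0, C=0

n7 = D OR n6 must be 1, so at least one of D, n6 is 1.
Check with D = 1 and A = 1 and B=0, C=0:
n1 = B XOR C = 0 XOR 0 = 0
n2 = C AND n1 = 0 AND 0 = 0
n3 = n2 OR n1 = 0 OR 0 = 0
n4 = n3 XOR A = 0 XOR 1 = 1
n5 = n4 XOR n1 = 1 XOR 0 = 1
n6 = n5 XOR n2 = 1 XOR 0 = 1
n7 = D OR n6 = 1 OR 1 = 1
So n7 = 1.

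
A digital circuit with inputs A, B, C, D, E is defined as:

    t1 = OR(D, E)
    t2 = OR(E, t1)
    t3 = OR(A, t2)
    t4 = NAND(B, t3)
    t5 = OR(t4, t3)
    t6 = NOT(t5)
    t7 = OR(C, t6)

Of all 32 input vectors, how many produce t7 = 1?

t7 = OR(C, t6) must be 1, so at least one of C, t6 is 1.
Enumerating the 32 input combinations, 16 give t7 = 1 and 16 give t7 = 0.

16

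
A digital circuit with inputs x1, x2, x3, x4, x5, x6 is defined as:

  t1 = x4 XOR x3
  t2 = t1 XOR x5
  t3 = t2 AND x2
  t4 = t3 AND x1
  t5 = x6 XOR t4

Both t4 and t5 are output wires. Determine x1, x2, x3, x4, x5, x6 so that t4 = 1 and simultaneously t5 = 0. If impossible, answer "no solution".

Check with x1=1, x2=1, x3=0, x4=0, x5=1, x6=1:
t1 = x4 XOR x3 = 0 XOR 0 = 0
t2 = t1 XOR x5 = 0 XOR 1 = 1
t3 = t2 AND x2 = 1 AND 1 = 1
t4 = t3 AND x1 = 1 AND 1 = 1
t5 = x6 XOR t4 = 1 XOR 1 = 0
So t4 = 1 and t5 = 0.

x1=1, x2=1, x3=0, x4=0, x5=1, x6=1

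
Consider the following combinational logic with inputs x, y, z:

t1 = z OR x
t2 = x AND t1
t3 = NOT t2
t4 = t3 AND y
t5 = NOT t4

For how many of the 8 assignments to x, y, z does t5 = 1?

6

t5 = NOT t4 must be 1, so t4 = 0.
t4 = t3 AND y must be 0, so at least one of t3, y is 0.
Enumerating the 8 input combinations, 6 give t5 = 1 and 2 give t5 = 0.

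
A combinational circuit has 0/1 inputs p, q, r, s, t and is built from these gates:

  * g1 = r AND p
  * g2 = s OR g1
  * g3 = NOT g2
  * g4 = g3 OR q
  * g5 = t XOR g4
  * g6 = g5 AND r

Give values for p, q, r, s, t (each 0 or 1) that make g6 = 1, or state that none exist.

g6 = g5 AND r must be 1, so both g5 = 1 and r = 1.
g5 = t XOR g4 must be 1, so t and g4 differ.
Check with p=1, q=1, r=1, s=1, t=0:
g1 = r AND p = 1 AND 1 = 1
g2 = s OR g1 = 1 OR 1 = 1
g3 = NOT g2 = NOT 1 = 0
g4 = g3 OR q = 0 OR 1 = 1
g5 = t XOR g4 = 0 XOR 1 = 1
g6 = g5 AND r = 1 AND 1 = 1
So g6 = 1 as required.

p=1, q=1, r=1, s=1, t=0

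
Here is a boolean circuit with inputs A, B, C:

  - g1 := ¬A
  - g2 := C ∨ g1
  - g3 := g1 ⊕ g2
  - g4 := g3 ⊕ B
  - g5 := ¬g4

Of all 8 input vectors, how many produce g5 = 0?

g5 = ¬g4 must be 0, so g4 = 1.
Satisfying assignments:
  A=0, B=1, C=0
  A=0, B=1, C=1
  A=1, B=0, C=1
  A=1, B=1, C=0

4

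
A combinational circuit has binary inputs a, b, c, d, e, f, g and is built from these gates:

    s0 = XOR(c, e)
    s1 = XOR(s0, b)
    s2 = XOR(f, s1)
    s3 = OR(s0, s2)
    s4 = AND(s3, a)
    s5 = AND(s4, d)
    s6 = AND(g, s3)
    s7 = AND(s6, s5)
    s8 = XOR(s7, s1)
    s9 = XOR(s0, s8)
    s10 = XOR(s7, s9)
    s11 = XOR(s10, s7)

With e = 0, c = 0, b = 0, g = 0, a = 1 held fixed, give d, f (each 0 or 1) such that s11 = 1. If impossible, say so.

With e = 0, c = 0, b = 0, g = 0, a = 1 fixed, none of the 4 settings of d, f give s11 = 1.
For example, with d=0, f=0:
s0 = XOR(c, e) = XOR(0, 0) = 0
s1 = XOR(s0, b) = XOR(0, 0) = 0
s2 = XOR(f, s1) = XOR(0, 0) = 0
s3 = OR(s0, s2) = OR(0, 0) = 0
s4 = AND(s3, a) = AND(0, 1) = 0
s5 = AND(s4, d) = AND(0, 0) = 0
s6 = AND(g, s3) = AND(0, 0) = 0
s7 = AND(s6, s5) = AND(0, 0) = 0
s8 = XOR(s7, s1) = XOR(0, 0) = 0
s9 = XOR(s0, s8) = XOR(0, 0) = 0
s10 = XOR(s7, s9) = XOR(0, 0) = 0
s11 = XOR(s10, s7) = XOR(0, 0) = 0
giving s11 = 0 ≠ 1.

no solution exists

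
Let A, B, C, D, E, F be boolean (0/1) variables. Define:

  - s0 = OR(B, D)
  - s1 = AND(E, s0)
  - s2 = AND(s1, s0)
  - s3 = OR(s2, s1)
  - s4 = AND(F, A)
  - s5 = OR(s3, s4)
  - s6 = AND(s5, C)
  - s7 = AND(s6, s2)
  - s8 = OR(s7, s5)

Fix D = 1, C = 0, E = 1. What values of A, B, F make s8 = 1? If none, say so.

Check with D = 1, C = 0, E = 1 and A=0, B=0, F=1:
s0 = OR(B, D) = OR(0, 1) = 1
s1 = AND(E, s0) = AND(1, 1) = 1
s2 = AND(s1, s0) = AND(1, 1) = 1
s3 = OR(s2, s1) = OR(1, 1) = 1
s4 = AND(F, A) = AND(1, 0) = 0
s5 = OR(s3, s4) = OR(1, 0) = 1
s6 = AND(s5, C) = AND(1, 0) = 0
s7 = AND(s6, s2) = AND(0, 1) = 0
s8 = OR(s7, s5) = OR(0, 1) = 1
So s8 = 1.

A=0, B=0, F=1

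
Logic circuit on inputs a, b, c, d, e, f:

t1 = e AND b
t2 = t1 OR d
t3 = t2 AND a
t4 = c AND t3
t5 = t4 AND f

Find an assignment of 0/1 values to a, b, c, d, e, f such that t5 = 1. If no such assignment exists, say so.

t5 = t4 AND f must be 1, so both t4 = 1 and f = 1.
t4 = c AND t3 must be 1, so both c = 1 and t3 = 1.
t3 = t2 AND a must be 1, so both t2 = 1 and a = 1.
Check with a=1 b=1 c=1 d=0 e=1 f=1:
t1 = e AND b = 1 AND 1 = 1
t2 = t1 OR d = 1 OR 0 = 1
t3 = t2 AND a = 1 AND 1 = 1
t4 = c AND t3 = 1 AND 1 = 1
t5 = t4 AND f = 1 AND 1 = 1
So t5 = 1 as required.

a=1 b=1 c=1 d=0 e=1 f=1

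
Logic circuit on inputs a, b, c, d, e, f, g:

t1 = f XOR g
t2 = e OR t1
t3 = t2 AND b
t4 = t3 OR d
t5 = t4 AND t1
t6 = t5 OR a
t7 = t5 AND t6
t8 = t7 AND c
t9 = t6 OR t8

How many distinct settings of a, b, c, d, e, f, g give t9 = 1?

88

t9 = t6 OR t8 must be 1, so at least one of t6, t8 is 1.
Enumerating the 128 input combinations, 88 give t9 = 1 and 40 give t9 = 0.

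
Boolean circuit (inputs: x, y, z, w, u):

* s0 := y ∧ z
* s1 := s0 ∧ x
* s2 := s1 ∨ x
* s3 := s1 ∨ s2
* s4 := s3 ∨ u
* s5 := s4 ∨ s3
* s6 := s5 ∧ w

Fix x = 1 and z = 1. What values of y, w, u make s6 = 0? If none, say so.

Check with x = 1 and z = 1 and y=0, w=0, u=1:
s0 = y ∧ z = 0 ∧ 1 = 0
s1 = s0 ∧ x = 0 ∧ 1 = 0
s2 = s1 ∨ x = 0 ∨ 1 = 1
s3 = s1 ∨ s2 = 0 ∨ 1 = 1
s4 = s3 ∨ u = 1 ∨ 1 = 1
s5 = s4 ∨ s3 = 1 ∨ 1 = 1
s6 = s5 ∧ w = 1 ∧ 0 = 0
So s6 = 0.

y=0, w=0, u=1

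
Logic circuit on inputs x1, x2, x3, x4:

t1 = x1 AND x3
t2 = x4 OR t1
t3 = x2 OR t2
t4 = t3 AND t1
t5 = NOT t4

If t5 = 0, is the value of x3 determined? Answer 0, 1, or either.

1

t5 = NOT t4 must be 0, so t4 = 1.
Every assignment with t5 = 0 has x3 = 1; there are 4 such assignment(s).
  x1=1, x2=0, x3=1, x4=0
  x1=1, x2=0, x3=1, x4=1
  x1=1, x2=1, x3=1, x4=0
  x1=1, x2=1, x3=1, x4=1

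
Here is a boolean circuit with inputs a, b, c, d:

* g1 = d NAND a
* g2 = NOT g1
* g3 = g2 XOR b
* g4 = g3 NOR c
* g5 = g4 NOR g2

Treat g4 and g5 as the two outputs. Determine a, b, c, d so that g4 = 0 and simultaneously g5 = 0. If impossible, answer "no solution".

a=1, b=0, c=1, d=1

Check with a=1, b=0, c=1, d=1:
g1 = d NAND a = 1 NAND 1 = 0
g2 = NOT g1 = NOT 0 = 1
g3 = g2 XOR b = 1 XOR 0 = 1
g4 = g3 NOR c = 1 NOR 1 = 0
g5 = g4 NOR g2 = 0 NOR 1 = 0
So g4 = 0 and g5 = 0.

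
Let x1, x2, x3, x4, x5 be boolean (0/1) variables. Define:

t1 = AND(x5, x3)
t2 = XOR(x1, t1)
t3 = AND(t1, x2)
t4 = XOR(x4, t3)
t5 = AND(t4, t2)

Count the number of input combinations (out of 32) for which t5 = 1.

8

t5 = AND(t4, t2) must be 1, so both t4 = 1 and t2 = 1.
t4 = XOR(x4, t3) must be 1, so x4 and t3 differ.
Enumerating the 32 input combinations, 8 give t5 = 1 and 24 give t5 = 0.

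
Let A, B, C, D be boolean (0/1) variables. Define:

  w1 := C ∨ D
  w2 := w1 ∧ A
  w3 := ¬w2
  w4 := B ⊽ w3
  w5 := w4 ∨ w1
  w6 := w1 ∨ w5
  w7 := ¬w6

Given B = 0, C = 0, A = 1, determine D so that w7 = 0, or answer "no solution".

D=1

Check with B = 0, C = 0, A = 1 and D=1:
w1 = C ∨ D = 0 ∨ 1 = 1
w2 = w1 ∧ A = 1 ∧ 1 = 1
w3 = ¬w2 = ¬1 = 0
w4 = B ⊽ w3 = 0 ⊽ 0 = 1
w5 = w4 ∨ w1 = 1 ∨ 1 = 1
w6 = w1 ∨ w5 = 1 ∨ 1 = 1
w7 = ¬w6 = ¬1 = 0
So w7 = 0.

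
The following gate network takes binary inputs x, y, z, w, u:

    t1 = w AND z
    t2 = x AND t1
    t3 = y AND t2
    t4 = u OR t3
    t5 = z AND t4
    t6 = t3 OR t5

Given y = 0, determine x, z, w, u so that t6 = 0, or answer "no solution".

t6 = t3 OR t5 must be 0, so both t3 = 0 and t5 = 0.
t3 = y AND t2 must be 0, so at least one of y, t2 is 0.
Check with y = 0 and x=1, z=0, w=0, u=1:
t1 = w AND z = 0 AND 0 = 0
t2 = x AND t1 = 1 AND 0 = 0
t3 = y AND t2 = 0 AND 0 = 0
t4 = u OR t3 = 1 OR 0 = 1
t5 = z AND t4 = 0 AND 1 = 0
t6 = t3 OR t5 = 0 OR 0 = 0
So t6 = 0.

x=1 z=0 w=0 u=1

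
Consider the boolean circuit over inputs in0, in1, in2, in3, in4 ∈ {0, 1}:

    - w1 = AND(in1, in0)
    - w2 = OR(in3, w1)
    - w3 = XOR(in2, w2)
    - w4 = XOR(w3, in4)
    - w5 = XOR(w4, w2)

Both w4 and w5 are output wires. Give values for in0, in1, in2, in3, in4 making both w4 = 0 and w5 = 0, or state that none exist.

in0=0 in1=0 in2=0 in3=0 in4=0

Check with in0=0 in1=0 in2=0 in3=0 in4=0:
w1 = AND(in1, in0) = AND(0, 0) = 0
w2 = OR(in3, w1) = OR(0, 0) = 0
w3 = XOR(in2, w2) = XOR(0, 0) = 0
w4 = XOR(w3, in4) = XOR(0, 0) = 0
w5 = XOR(w4, w2) = XOR(0, 0) = 0
So w4 = 0 and w5 = 0.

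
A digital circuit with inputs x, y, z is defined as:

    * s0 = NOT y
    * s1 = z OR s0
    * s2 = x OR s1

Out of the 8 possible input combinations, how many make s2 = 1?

7

s2 = x OR s1 must be 1, so at least one of x, s1 is 1.
Enumerating the 8 input combinations, 7 give s2 = 1 and 1 give s2 = 0.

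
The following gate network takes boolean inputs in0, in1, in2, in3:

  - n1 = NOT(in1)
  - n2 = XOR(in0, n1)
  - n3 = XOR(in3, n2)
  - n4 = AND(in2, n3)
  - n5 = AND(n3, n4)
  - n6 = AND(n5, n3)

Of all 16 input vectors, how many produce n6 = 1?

4

n6 = AND(n5, n3) must be 1, so both n5 = 1 and n3 = 1.
n5 = AND(n3, n4) must be 1, so both n3 = 1 and n4 = 1.
n3 = XOR(in3, n2) must be 1, so in3 and n2 differ.
Satisfying assignments:
  in0=0, in1=0, in2=1, in3=0
  in0=0, in1=1, in2=1, in3=1
  in0=1, in1=0, in2=1, in3=1
  in0=1, in1=1, in2=1, in3=0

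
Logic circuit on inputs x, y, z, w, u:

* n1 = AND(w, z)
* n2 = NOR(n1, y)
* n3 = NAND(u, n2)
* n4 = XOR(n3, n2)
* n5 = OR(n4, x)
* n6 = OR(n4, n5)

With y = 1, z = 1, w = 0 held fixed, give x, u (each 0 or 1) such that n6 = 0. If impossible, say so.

With y = 1, z = 1, w = 0 fixed, none of the 4 settings of x, u give n6 = 0.
For example, with x=1, u=1:
n1 = AND(w, z) = AND(0, 1) = 0
n2 = NOR(n1, y) = NOR(0, 1) = 0
n3 = NAND(u, n2) = NAND(1, 0) = 1
n4 = XOR(n3, n2) = XOR(1, 0) = 1
n5 = OR(n4, x) = OR(1, 1) = 1
n6 = OR(n4, n5) = OR(1, 1) = 1
giving n6 = 1 ≠ 0.

no solution exists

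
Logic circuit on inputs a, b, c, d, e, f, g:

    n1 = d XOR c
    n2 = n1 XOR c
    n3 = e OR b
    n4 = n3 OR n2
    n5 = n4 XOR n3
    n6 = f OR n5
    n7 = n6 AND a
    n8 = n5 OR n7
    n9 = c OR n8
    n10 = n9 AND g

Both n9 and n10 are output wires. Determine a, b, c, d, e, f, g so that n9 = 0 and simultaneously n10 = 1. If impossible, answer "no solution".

no solution exists

Across all 128 input combinations, none give both n9 = 0 and n10 = 1.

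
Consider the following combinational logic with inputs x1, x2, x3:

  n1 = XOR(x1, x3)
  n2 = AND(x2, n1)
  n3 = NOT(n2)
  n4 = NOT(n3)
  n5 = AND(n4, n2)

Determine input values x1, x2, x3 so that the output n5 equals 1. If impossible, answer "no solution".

x1=1, x2=1, x3=0

n5 = AND(n4, n2) must be 1, so both n4 = 1 and n2 = 1.
n4 = NOT(n3) must be 1, so n3 = 0.
Check with x1=1, x2=1, x3=0:
n1 = XOR(x1, x3) = XOR(1, 0) = 1
n2 = AND(x2, n1) = AND(1, 1) = 1
n3 = NOT(n2) = NOT 1 = 0
n4 = NOT(n3) = NOT 0 = 1
n5 = AND(n4, n2) = AND(1, 1) = 1
So n5 = 1 as required.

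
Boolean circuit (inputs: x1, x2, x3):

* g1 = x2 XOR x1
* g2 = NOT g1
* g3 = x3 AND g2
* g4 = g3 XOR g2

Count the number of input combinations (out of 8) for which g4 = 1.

g4 = g3 XOR g2 must be 1, so g3 and g2 differ.
Enumerating the 8 input combinations, 2 give g4 = 1 and 6 give g4 = 0.

2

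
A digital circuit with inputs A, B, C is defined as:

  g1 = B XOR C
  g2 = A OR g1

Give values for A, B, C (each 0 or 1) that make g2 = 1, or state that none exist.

g2 = A OR g1 must be 1, so at least one of A, g1 is 1.
Check with A=0, B=1, C=0:
g1 = B XOR C = 1 XOR 0 = 1
g2 = A OR g1 = 0 OR 1 = 1
So g2 = 1 as required.

A=0, B=1, C=0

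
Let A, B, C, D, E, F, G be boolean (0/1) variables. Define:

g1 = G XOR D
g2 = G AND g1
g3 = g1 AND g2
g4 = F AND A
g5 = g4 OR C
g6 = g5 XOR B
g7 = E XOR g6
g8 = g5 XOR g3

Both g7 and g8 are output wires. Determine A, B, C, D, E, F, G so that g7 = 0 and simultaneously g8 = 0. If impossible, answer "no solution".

A=0, B=1, C=1, D=0, E=0, F=0, G=1

Check with A=0, B=1, C=1, D=0, E=0, F=0, G=1:
g1 = G XOR D = 1 XOR 0 = 1
g2 = G AND g1 = 1 AND 1 = 1
g3 = g1 AND g2 = 1 AND 1 = 1
g4 = F AND A = 0 AND 0 = 0
g5 = g4 OR C = 0 OR 1 = 1
g6 = g5 XOR B = 1 XOR 1 = 0
g7 = E XOR g6 = 0 XOR 0 = 0
g8 = g5 XOR g3 = 1 XOR 1 = 0
So g7 = 0 and g8 = 0.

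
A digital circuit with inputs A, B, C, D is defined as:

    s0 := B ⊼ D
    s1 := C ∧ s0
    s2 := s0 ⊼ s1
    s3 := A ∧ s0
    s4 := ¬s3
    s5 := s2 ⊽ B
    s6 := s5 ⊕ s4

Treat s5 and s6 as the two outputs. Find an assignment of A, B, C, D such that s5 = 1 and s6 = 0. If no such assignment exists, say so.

Check with A=0, B=0, C=1, D=0:
s0 = B ⊼ D = 0 ⊼ 0 = 1
s1 = C ∧ s0 = 1 ∧ 1 = 1
s2 = s0 ⊼ s1 = 1 ⊼ 1 = 0
s3 = A ∧ s0 = 0 ∧ 1 = 0
s4 = ¬s3 = ¬0 = 1
s5 = s2 ⊽ B = 0 ⊽ 0 = 1
s6 = s5 ⊕ s4 = 1 ⊕ 1 = 0
So s5 = 1 and s6 = 0.

A=0, B=0, C=1, D=0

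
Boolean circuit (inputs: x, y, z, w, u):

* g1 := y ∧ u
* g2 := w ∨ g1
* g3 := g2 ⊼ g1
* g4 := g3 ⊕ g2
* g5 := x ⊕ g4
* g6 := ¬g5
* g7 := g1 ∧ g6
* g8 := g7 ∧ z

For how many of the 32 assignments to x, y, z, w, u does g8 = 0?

30

g8 = g7 ∧ z must be 0, so at least one of g7, z is 0.
Enumerating the 32 input combinations, 30 give g8 = 0 and 2 give g8 = 1.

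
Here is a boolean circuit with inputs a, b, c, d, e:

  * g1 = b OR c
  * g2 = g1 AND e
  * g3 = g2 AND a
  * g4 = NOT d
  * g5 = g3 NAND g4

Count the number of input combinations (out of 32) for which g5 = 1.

29

g5 = g3 NAND g4 must be 1, so at least one of g3, g4 is 0.
Enumerating the 32 input combinations, 29 give g5 = 1 and 3 give g5 = 0.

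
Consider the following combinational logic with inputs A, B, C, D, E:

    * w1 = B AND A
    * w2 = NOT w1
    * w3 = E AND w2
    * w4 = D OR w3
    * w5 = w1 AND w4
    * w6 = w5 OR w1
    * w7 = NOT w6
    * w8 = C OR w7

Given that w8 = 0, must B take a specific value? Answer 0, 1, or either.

1

w8 = C OR w7 must be 0, so both C = 0 and w7 = 0.
Every assignment with w8 = 0 has B = 1; there are 4 such assignment(s).
  A=1, B=1, C=0, D=0, E=0
  A=1, B=1, C=0, D=0, E=1
  A=1, B=1, C=0, D=1, E=0
  A=1, B=1, C=0, D=1, E=1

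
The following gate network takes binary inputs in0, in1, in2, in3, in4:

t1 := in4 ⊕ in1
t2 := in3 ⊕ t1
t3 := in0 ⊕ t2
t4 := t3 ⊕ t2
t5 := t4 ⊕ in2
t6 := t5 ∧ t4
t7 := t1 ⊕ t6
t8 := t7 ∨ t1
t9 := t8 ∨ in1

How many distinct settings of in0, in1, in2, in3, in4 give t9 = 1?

26

t9 = t8 ∨ in1 must be 1, so at least one of t8, in1 is 1.
Enumerating the 32 input combinations, 26 give t9 = 1 and 6 give t9 = 0.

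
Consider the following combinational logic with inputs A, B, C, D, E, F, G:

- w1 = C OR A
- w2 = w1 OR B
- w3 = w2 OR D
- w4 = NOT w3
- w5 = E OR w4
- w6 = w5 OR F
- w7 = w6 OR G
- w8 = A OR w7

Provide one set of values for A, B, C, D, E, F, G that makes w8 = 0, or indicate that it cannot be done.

w8 = A OR w7 must be 0, so both A = 0 and w7 = 0.
w7 = w6 OR G must be 0, so both w6 = 0 and G = 0.
w6 = w5 OR F must be 0, so both w5 = 0 and F = 0.
Check with A=0, B=0, C=1, D=0, E=0, F=0, G=0:
w1 = C OR A = 1 OR 0 = 1
w2 = w1 OR B = 1 OR 0 = 1
w3 = w2 OR D = 1 OR 0 = 1
w4 = NOT w3 = NOT 1 = 0
w5 = E OR w4 = 0 OR 0 = 0
w6 = w5 OR F = 0 OR 0 = 0
w7 = w6 OR G = 0 OR 0 = 0
w8 = A OR w7 = 0 OR 0 = 0
So w8 = 0 as required.

A=0, B=0, C=1, D=0, E=0, F=0, G=0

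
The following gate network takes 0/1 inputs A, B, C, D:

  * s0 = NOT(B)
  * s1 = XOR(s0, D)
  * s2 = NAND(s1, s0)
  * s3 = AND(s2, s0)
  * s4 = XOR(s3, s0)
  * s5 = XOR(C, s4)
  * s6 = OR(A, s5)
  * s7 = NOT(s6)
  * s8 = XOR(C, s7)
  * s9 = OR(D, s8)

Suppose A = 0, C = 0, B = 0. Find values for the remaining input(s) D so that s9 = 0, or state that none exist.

s9 = OR(D, s8) must be 0, so both D = 0 and s8 = 0.
Check with A = 0, C = 0, B = 0 and D=0:
s0 = NOT(B) = NOT 0 = 1
s1 = XOR(s0, D) = XOR(1, 0) = 1
s2 = NAND(s1, s0) = NAND(1, 1) = 0
s3 = AND(s2, s0) = AND(0, 1) = 0
s4 = XOR(s3, s0) = XOR(0, 1) = 1
s5 = XOR(C, s4) = XOR(0, 1) = 1
s6 = OR(A, s5) = OR(0, 1) = 1
s7 = NOT(s6) = NOT 1 = 0
s8 = XOR(C, s7) = XOR(0, 0) = 0
s9 = OR(D, s8) = OR(0, 0) = 0
So s9 = 0.

D=0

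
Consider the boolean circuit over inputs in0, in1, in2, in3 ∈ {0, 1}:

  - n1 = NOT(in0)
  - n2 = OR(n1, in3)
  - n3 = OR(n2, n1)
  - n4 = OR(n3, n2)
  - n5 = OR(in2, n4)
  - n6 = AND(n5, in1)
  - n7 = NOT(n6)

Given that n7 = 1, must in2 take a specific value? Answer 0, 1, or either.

Both values of in2 occur among assignments with n7 = 1:
  in2=0: in0=0, in1=0, in2=0, in3=0
  in2=1: in0=0, in1=0, in2=1, in3=0

either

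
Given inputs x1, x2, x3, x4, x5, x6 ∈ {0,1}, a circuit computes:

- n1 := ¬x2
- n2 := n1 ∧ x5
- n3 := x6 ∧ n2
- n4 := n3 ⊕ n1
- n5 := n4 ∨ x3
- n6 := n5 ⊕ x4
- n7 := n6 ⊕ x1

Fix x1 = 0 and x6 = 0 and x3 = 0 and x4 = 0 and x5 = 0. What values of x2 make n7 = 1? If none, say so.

x2=0

Check with x1 = 0 and x6 = 0 and x3 = 0 and x4 = 0 and x5 = 0 and x2=0:
n1 = ¬x2 = ¬0 = 1
n2 = n1 ∧ x5 = 1 ∧ 0 = 0
n3 = x6 ∧ n2 = 0 ∧ 0 = 0
n4 = n3 ⊕ n1 = 0 ⊕ 1 = 1
n5 = n4 ∨ x3 = 1 ∨ 0 = 1
n6 = n5 ⊕ x4 = 1 ⊕ 0 = 1
n7 = n6 ⊕ x1 = 1 ⊕ 0 = 1
So n7 = 1.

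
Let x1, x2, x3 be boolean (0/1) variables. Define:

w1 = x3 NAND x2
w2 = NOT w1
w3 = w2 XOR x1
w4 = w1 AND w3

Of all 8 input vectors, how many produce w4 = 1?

w4 = w1 AND w3 must be 1, so both w1 = 1 and w3 = 1.
w1 = x3 NAND x2 must be 1, so at least one of x3, x2 is 0.
w3 = w2 XOR x1 must be 1, so w2 and x1 differ.
Satisfying assignments:
  x1=1, x2=0, x3=0
  x1=1, x2=0, x3=1
  x1=1, x2=1, x3=0

3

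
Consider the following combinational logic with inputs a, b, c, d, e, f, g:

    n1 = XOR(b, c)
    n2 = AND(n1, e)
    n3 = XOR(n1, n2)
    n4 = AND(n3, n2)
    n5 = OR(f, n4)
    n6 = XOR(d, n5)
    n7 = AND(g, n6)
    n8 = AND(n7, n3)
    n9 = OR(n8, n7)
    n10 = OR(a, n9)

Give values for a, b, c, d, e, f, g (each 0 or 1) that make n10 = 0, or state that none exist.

Check with a=0, b=0, c=1, d=0, e=1, f=0, g=0:
n1 = XOR(b, c) = XOR(0, 1) = 1
n2 = AND(n1, e) = AND(1, 1) = 1
n3 = XOR(n1, n2) = XOR(1, 1) = 0
n4 = AND(n3, n2) = AND(0, 1) = 0
n5 = OR(f, n4) = OR(0, 0) = 0
n6 = XOR(d, n5) = XOR(0, 0) = 0
n7 = AND(g, n6) = AND(0, 0) = 0
n8 = AND(n7, n3) = AND(0, 0) = 0
n9 = OR(n8, n7) = OR(0, 0) = 0
n10 = OR(a, n9) = OR(0, 0) = 0
So n10 = 0 as required.

a=0, b=0, c=1, d=0, e=1, f=0, g=0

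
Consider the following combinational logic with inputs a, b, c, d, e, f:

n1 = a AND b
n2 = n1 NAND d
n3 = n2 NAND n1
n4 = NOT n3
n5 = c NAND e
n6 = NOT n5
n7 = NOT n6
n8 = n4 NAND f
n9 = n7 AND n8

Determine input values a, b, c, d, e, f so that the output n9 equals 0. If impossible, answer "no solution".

n9 = n7 AND n8 must be 0, so at least one of n7, n8 is 0.
Check with a=1, b=1, c=0, d=0, e=0, f=1:
n1 = a AND b = 1 AND 1 = 1
n2 = n1 NAND d = 1 NAND 0 = 1
n3 = n2 NAND n1 = 1 NAND 1 = 0
n4 = NOT n3 = NOT 0 = 1
n5 = c NAND e = 0 NAND 0 = 1
n6 = NOT n5 = NOT 1 = 0
n7 = NOT n6 = NOT 0 = 1
n8 = n4 NAND f = 1 NAND 1 = 0
n9 = n7 AND n8 = 1 AND 0 = 0
So n9 = 0 as required.

a=1, b=1, c=0, d=0, e=0, f=1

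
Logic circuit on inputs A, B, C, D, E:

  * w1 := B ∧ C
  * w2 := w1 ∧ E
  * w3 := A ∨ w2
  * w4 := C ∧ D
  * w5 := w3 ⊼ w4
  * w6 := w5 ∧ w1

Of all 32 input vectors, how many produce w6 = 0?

27

w6 = w5 ∧ w1 must be 0, so at least one of w5, w1 is 0.
Enumerating the 32 input combinations, 27 give w6 = 0 and 5 give w6 = 1.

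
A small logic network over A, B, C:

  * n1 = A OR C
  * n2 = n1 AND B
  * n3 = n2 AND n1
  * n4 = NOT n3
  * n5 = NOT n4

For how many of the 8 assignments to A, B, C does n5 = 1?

3

n5 = NOT n4 must be 1, so n4 = 0.
n4 = NOT n3 must be 0, so n3 = 1.
n3 = n2 AND n1 must be 1, so both n2 = 1 and n1 = 1.
Satisfying assignments:
  A=0, B=1, C=1
  A=1, B=1, C=0
  A=1, B=1, C=1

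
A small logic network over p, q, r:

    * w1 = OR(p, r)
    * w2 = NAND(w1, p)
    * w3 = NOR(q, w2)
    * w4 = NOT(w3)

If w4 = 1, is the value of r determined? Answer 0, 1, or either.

either

Both values of r occur among assignments with w4 = 1:
  r=0: p=0, q=0, r=0
  r=1: p=0, q=0, r=1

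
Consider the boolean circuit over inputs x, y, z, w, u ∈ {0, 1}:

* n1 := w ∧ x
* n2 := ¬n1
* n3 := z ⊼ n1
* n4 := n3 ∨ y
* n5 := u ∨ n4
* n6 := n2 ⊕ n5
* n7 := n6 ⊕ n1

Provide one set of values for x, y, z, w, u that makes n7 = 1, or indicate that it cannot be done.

n7 = n6 ⊕ n1 must be 1, so n6 and n1 differ.
Check with x=1, y=0, z=1, w=1, u=0:
n1 = w ∧ x = 1 ∧ 1 = 1
n2 = ¬n1 = ¬1 = 0
n3 = z ⊼ n1 = 1 ⊼ 1 = 0
n4 = n3 ∨ y = 0 ∨ 0 = 0
n5 = u ∨ n4 = 0 ∨ 0 = 0
n6 = n2 ⊕ n5 = 0 ⊕ 0 = 0
n7 = n6 ⊕ n1 = 0 ⊕ 1 = 1
So n7 = 1 as required.

x=1, y=0, z=1, w=1, u=0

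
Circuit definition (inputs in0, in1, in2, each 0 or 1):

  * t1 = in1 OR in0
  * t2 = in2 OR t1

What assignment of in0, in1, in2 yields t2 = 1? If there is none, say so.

in0=0 in1=1 in2=0

t2 = in2 OR t1 must be 1, so at least one of in2, t1 is 1.
Check with in0=0 in1=1 in2=0:
t1 = in1 OR in0 = 1 OR 0 = 1
t2 = in2 OR t1 = 0 OR 1 = 1
So t2 = 1 as required.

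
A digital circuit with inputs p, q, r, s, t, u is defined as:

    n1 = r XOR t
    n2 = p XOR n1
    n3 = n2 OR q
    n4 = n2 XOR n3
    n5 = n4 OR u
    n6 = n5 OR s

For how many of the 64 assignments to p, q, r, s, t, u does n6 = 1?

n6 = n5 OR s must be 1, so at least one of n5, s is 1.
Enumerating the 64 input combinations, 52 give n6 = 1 and 12 give n6 = 0.

52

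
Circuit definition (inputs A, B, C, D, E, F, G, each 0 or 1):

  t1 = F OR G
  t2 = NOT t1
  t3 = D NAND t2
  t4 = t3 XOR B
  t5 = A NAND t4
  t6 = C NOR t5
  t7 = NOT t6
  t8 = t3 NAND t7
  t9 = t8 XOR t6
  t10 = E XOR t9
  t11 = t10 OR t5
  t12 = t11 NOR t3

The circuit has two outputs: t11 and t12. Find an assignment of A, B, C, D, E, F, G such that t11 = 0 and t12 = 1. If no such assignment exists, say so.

Check with A=1, B=1, C=1, D=1, E=1, F=0, G=0:
t1 = F OR G = 0 OR 0 = 0
t2 = NOT t1 = NOT 0 = 1
t3 = D NAND t2 = 1 NAND 1 = 0
t4 = t3 XOR B = 0 XOR 1 = 1
t5 = A NAND t4 = 1 NAND 1 = 0
t6 = C NOR t5 = 1 NOR 0 = 0
t7 = NOT t6 = NOT 0 = 1
t8 = t3 NAND t7 = 0 NAND 1 = 1
t9 = t8 XOR t6 = 1 XOR 0 = 1
t10 = E XOR t9 = 1 XOR 1 = 0
t11 = t10 OR t5 = 0 OR 0 = 0
t12 = t11 NOR t3 = 0 NOR 0 = 1
So t11 = 0 and t12 = 1.

A=1, B=1, C=1, D=1, E=1, F=0, G=0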